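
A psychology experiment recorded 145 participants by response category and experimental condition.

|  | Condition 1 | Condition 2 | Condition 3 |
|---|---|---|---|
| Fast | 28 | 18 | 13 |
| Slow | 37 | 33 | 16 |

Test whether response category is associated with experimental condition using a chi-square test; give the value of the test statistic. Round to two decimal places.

Row totals: 59, 86. Column totals: 65, 51, 29. Grand total N = 145.
Expected counts (row total × column total / N):
  Fast, Condition 1: 59×65/145 = 26.448
  Fast, Condition 2: 59×51/145 = 20.752
  Fast, Condition 3: 59×29/145 = 11.800
  Slow, Condition 1: 86×65/145 = 38.552
  Slow, Condition 2: 86×51/145 = 30.248
  Slow, Condition 3: 86×29/145 = 17.200
Contributions (O − E)²/E:
  (28 − 26.448)²/26.448 = 0.0911
  (18 − 20.752)²/20.752 = 0.3650
  (13 − 11.800)²/11.800 = 0.1220
  (37 − 38.552)²/38.552 = 0.0625
  (33 − 30.248)²/30.248 = 0.2504
  (16 − 17.200)²/17.200 = 0.0837
χ² = 0.0911 + 0.3650 + 0.1220 + 0.0625 + 0.2504 + 0.0837 = 0.97

0.97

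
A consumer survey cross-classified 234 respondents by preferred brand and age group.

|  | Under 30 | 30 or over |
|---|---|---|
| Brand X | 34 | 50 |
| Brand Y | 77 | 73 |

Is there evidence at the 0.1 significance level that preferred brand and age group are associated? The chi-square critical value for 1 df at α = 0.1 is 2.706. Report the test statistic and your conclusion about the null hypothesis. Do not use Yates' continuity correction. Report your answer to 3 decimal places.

2.546; fail to reject H₀

Row totals: 84, 150. Column totals: 111, 123. Grand total N = 234.
Expected counts (row total × column total / N):
  Brand X, Under 30: 84×111/234 = 39.8462
  Brand X, 30 or over: 84×123/234 = 44.1538
  Brand Y, Under 30: 150×111/234 = 71.1538
  Brand Y, 30 or over: 150×123/234 = 78.8462
Contributions (O − E)²/E:
  (34 − 39.8462)²/39.8462 = 0.8577
  (50 − 44.1538)²/44.1538 = 0.7741
  (77 − 71.1538)²/71.1538 = 0.4803
  (73 − 78.8462)²/78.8462 = 0.4335
χ² = 0.8577 + 0.7741 + 0.4803 + 0.4335 = 2.546
df = (2−1)(2−1) = 1. Since 2.546 < 2.706, fail to reject the null hypothesis of independence at α = 0.1.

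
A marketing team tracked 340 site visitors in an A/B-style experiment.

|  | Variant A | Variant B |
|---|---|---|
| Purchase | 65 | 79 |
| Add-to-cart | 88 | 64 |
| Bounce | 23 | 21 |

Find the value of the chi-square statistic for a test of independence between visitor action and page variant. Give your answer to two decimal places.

Row totals: 144, 152, 44. Column totals: 176, 164. Grand total N = 340.
Expected counts (row total × column total / N):
  Purchase, Variant A: 144×176/340 = 74.541
  Purchase, Variant B: 144×164/340 = 69.459
  Add-to-cart, Variant A: 152×176/340 = 78.682
  Add-to-cart, Variant B: 152×164/340 = 73.318
  Bounce, Variant A: 44×176/340 = 22.776
  Bounce, Variant B: 44×164/340 = 21.224
Contributions (O − E)²/E:
  (65 − 74.541)²/74.541 = 1.2212
  (79 − 69.459)²/69.459 = 1.3106
  (88 − 78.682)²/78.682 = 1.1035
  (64 − 73.318)²/73.318 = 1.1842
  (23 − 22.776)²/22.776 = 0.0022
  (21 − 21.224)²/21.224 = 0.0024
χ² = 1.2212 + 1.3106 + 1.1035 + 1.1842 + 0.0022 + 0.0024 = 4.82

4.82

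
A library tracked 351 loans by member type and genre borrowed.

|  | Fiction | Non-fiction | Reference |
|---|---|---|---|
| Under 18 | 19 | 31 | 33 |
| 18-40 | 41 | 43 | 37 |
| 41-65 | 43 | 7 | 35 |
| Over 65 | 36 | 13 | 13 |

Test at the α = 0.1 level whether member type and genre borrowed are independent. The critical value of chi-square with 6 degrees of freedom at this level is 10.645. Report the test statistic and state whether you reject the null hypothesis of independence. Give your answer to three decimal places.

Row totals: 83, 121, 85, 62. Column totals: 139, 94, 118. Grand total N = 351.
Expected counts (row total × column total / N):
  Under 18, Fiction: 83×139/351 = 32.8689
  Under 18, Non-fiction: 83×94/351 = 22.2279
  Under 18, Reference: 83×118/351 = 27.9031
  18-40, Fiction: 121×139/351 = 47.9174
  18-40, Non-fiction: 121×94/351 = 32.4046
  18-40, Reference: 121×118/351 = 40.6781
  41-65, Fiction: 85×139/351 = 33.6610
  41-65, Non-fiction: 85×94/351 = 22.7635
  41-65, Reference: 85×118/351 = 28.5755
  Over 65, Fiction: 62×139/351 = 24.5527
  Over 65, Non-fiction: 62×94/351 = 16.6040
  Over 65, Reference: 62×118/351 = 20.8433
Contributions (O − E)²/E:
  (19 − 32.8689)²/32.8689 = 5.8519
  (31 − 22.2279)²/22.2279 = 3.4619
  (33 − 27.9031)²/27.9031 = 0.9310
  (41 − 47.9174)²/47.9174 = 0.9986
  (43 − 32.4046)²/32.4046 = 3.4644
  (37 − 40.6781)²/40.6781 = 0.3326
  (43 − 33.6610)²/33.6610 = 2.5910
  (7 − 22.7635)²/22.7635 = 10.9161
  (35 − 28.5755)²/28.5755 = 1.4444
  (36 − 24.5527)²/24.5527 = 5.3371
  (13 − 16.6040)²/16.6040 = 0.7823
  (13 − 20.8433)²/20.8433 = 2.9514
χ² = 5.8519 + 3.4619 + 0.9310 + 0.9986 + 3.4644 + 0.3326 + 2.5910 + 10.9161 + 1.4444 + 5.3371 + 0.7823 + 2.9514 = 39.063
df = (4−1)(3−1) = 6. Since 39.063 > 10.645, reject the null hypothesis of independence at α = 0.1.

39.063; reject H₀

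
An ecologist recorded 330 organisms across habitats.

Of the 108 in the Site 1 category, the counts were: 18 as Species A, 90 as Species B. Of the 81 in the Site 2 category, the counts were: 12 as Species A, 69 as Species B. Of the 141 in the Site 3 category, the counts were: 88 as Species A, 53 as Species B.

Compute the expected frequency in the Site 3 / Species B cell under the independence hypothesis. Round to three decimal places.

Row total (Site 3) = 141; column total (Species B) = 212; grand total N = 330.
Expected count = (row total × column total) / N = 141 × 212 / 330 = 90.582.

90.582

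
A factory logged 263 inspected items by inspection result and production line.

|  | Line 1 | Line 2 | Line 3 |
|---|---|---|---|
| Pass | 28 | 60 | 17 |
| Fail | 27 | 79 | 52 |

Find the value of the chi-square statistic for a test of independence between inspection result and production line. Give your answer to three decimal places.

10.098

Row totals: 105, 158. Column totals: 55, 139, 69. Grand total N = 263.
Expected counts (row total × column total / N):
  Pass, Line 1: 105×55/263 = 21.9582
  Pass, Line 2: 105×139/263 = 55.4943
  Pass, Line 3: 105×69/263 = 27.5475
  Fail, Line 1: 158×55/263 = 33.0418
  Fail, Line 2: 158×139/263 = 83.5057
  Fail, Line 3: 158×69/263 = 41.4525
Contributions (O − E)²/E:
  (28 − 21.9582)²/21.9582 = 1.6624
  (60 − 55.4943)²/55.4943 = 0.3658
  (17 − 27.5475)²/27.5475 = 4.0385
  (27 − 33.0418)²/33.0418 = 1.1048
  (79 − 83.5057)²/83.5057 = 0.2431
  (52 − 41.4525)²/41.4525 = 2.6838
χ² = 1.6624 + 0.3658 + 4.0385 + 1.1048 + 0.2431 + 2.6838 = 10.098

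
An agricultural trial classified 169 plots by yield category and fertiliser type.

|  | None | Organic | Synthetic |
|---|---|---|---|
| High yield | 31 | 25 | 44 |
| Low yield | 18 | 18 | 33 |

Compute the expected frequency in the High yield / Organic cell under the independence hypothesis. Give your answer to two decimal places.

25.44

Row total (High yield) = 100; column total (Organic) = 43; grand total N = 169.
Expected count = (row total × column total) / N = 100 × 43 / 169 = 25.44.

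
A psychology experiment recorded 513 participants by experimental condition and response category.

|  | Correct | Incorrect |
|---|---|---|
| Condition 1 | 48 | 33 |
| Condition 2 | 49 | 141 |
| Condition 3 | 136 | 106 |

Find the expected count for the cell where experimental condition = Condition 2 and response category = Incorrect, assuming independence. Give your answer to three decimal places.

Row total (Condition 2) = 190; column total (Incorrect) = 280; grand total N = 513.
Expected count = (row total × column total) / N = 190 × 280 / 513 = 103.704.

103.704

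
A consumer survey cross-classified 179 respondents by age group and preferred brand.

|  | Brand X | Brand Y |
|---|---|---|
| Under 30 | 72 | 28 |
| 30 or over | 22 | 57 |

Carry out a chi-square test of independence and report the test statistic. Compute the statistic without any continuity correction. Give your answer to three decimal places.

Row totals: 100, 79. Column totals: 94, 85. Grand total N = 179.
Expected counts (row total × column total / N):
  Under 30, Brand X: 100×94/179 = 52.5140
  Under 30, Brand Y: 100×85/179 = 47.4860
  30 or over, Brand X: 79×94/179 = 41.4860
  30 or over, Brand Y: 79×85/179 = 37.5140
Contributions (O − E)²/E:
  (72 − 52.5140)²/52.5140 = 7.2305
  (28 − 47.4860)²/47.4860 = 7.9961
  (22 − 41.4860)²/41.4860 = 9.1526
  (57 − 37.5140)²/37.5140 = 10.1217
χ² = 7.2305 + 7.9961 + 9.1526 + 10.1217 = 34.501

34.501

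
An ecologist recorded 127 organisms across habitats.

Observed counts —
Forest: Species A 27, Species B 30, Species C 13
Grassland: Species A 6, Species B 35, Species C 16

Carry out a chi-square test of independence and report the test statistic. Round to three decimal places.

Row totals: 70, 57. Column totals: 33, 65, 29. Grand total N = 127.
Expected counts (row total × column total / N):
  Forest, Species A: 70×33/127 = 18.1890
  Forest, Species B: 70×65/127 = 35.8268
  Forest, Species C: 70×29/127 = 15.9843
  Grassland, Species A: 57×33/127 = 14.8110
  Grassland, Species B: 57×65/127 = 29.1732
  Grassland, Species C: 57×29/127 = 13.0157
Contributions (O − E)²/E:
  (27 − 18.1890)²/18.1890 = 4.2682
  (30 − 35.8268)²/35.8268 = 0.9477
  (13 − 15.9843)²/15.9843 = 0.5572
  (6 − 14.8110)²/14.8110 = 5.2416
  (35 − 29.1732)²/29.1732 = 1.1638
  (16 − 13.0157)²/13.0157 = 0.6843
χ² = 4.2682 + 0.9477 + 0.5572 + 5.2416 + 1.1638 + 0.6843 = 12.863

12.863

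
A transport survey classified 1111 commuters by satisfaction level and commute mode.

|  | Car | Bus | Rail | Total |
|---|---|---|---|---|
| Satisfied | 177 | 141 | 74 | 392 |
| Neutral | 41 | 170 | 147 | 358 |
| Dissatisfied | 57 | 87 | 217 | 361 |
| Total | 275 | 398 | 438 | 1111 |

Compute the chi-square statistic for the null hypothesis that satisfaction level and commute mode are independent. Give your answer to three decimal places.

212.062

Grand total N = 1111.
Expected counts (row total × column total / N):
  Satisfied, Car: 392×275/1111 = 97.02970
  Satisfied, Bus: 392×398/1111 = 140.42844
  Satisfied, Rail: 392×438/1111 = 154.54185
  Neutral, Car: 358×275/1111 = 88.61386
  Neutral, Bus: 358×398/1111 = 128.24842
  Neutral, Rail: 358×438/1111 = 141.13771
  Dissatisfied, Car: 361×275/1111 = 89.35644
  Dissatisfied, Bus: 361×398/1111 = 129.32313
  Dissatisfied, Rail: 361×438/1111 = 142.32043
Contributions (O − E)²/E:
  (177 − 97.02970)²/97.02970 = 65.9102
  (141 − 140.42844)²/140.42844 = 0.0023
  (74 − 154.54185)²/154.54185 = 41.9756
  (41 − 88.61386)²/88.61386 = 25.5838
  (170 − 128.24842)²/128.24842 = 13.5923
  (147 − 141.13771)²/141.13771 = 0.2435
  (57 − 89.35644)²/89.35644 = 11.7164
  (87 − 129.32313)²/129.32313 = 13.8509
  (217 − 142.32043)²/142.32043 = 39.1865
χ² = 65.9102 + 0.0023 + 41.9756 + 25.5838 + 13.5923 + 0.2435 + 11.7164 + 13.8509 + 39.1865 = 212.062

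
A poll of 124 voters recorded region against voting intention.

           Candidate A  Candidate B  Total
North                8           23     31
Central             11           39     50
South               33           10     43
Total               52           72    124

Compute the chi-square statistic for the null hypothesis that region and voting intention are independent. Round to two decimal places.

Grand total N = 124.
Expected counts (row total × column total / N):
  North, Candidate A: 31×52/124 = 13.000
  North, Candidate B: 31×72/124 = 18.000
  Central, Candidate A: 50×52/124 = 20.968
  Central, Candidate B: 50×72/124 = 29.032
  South, Candidate A: 43×52/124 = 18.032
  South, Candidate B: 43×72/124 = 24.968
Contributions (O − E)²/E:
  (8 − 13.000)²/13.000 = 1.9231
  (23 − 18.000)²/18.000 = 1.3889
  (11 − 20.968)²/20.968 = 4.7387
  (39 − 29.032)²/29.032 = 3.4225
  (33 − 18.032)²/18.032 = 12.4246
  (10 − 24.968)²/24.968 = 8.9731
χ² = 1.9231 + 1.3889 + 4.7387 + 3.4225 + 12.4246 + 8.9731 = 32.87

32.87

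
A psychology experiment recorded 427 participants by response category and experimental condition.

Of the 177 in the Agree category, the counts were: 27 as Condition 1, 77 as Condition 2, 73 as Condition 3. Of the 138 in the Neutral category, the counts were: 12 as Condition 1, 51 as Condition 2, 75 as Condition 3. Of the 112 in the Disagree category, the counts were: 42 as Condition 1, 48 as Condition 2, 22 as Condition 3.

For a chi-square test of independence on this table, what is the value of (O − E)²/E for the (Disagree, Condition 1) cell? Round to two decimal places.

20.27

Row total (Disagree) = 112; column total (Condition 1) = 81; N = 427.
Expected count E = 112 × 81 / 427 = 21.246.
Contribution = (O − E)²/E = (42 − 21.246)² / 21.246 = 20.27.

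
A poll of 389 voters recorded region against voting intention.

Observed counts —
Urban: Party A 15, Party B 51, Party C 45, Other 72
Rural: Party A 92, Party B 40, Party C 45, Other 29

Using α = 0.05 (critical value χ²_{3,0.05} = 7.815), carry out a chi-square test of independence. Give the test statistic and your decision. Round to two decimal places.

Row totals: 183, 206. Column totals: 107, 91, 90, 101. Grand total N = 389.
Expected counts (row total × column total / N):
  Urban, Party A: 183×107/389 = 50.337
  Urban, Party B: 183×91/389 = 42.810
  Urban, Party C: 183×90/389 = 42.339
  Urban, Other: 183×101/389 = 47.514
  Rural, Party A: 206×107/389 = 56.663
  Rural, Party B: 206×91/389 = 48.190
  Rural, Party C: 206×90/389 = 47.661
  Rural, Other: 206×101/389 = 53.486
Contributions (O − E)²/E:
  (15 − 50.337)²/50.337 = 24.8069
  (51 − 42.810)²/42.810 = 1.5668
  (45 − 42.339)²/42.339 = 0.1672
  (72 − 47.514)²/47.514 = 12.6187
  (92 − 56.663)²/56.663 = 22.0374
  (40 − 48.190)²/48.190 = 1.3919
  (45 − 47.661)²/47.661 = 0.1486
  (29 − 53.486)²/53.486 = 11.2097
χ² = 24.8069 + 1.5668 + 0.1672 + 12.6187 + 22.0374 + 1.3919 + 0.1486 + 11.2097 = 73.95
df = (2−1)(4−1) = 3. Since 73.95 > 7.815, reject the null hypothesis of independence at α = 0.05.

73.95; reject H₀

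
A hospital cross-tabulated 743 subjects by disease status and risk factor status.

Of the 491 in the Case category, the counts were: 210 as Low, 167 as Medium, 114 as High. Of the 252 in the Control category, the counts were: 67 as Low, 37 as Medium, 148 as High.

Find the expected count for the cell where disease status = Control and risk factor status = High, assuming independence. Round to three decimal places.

Row total (Control) = 252; column total (High) = 262; grand total N = 743.
Expected count = (row total × column total) / N = 252 × 262 / 743 = 88.861.

88.861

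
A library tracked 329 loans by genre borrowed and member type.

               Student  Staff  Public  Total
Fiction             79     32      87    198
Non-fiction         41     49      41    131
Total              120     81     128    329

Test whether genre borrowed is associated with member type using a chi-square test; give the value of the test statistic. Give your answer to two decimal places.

19.29

Grand total N = 329.
Expected counts (row total × column total / N):
  Fiction, Student: 198×120/329 = 72.219
  Fiction, Staff: 198×81/329 = 48.748
  Fiction, Public: 198×128/329 = 77.033
  Non-fiction, Student: 131×120/329 = 47.781
  Non-fiction, Staff: 131×81/329 = 32.252
  Non-fiction, Public: 131×128/329 = 50.967
Contributions (O − E)²/E:
  (79 − 72.219)²/72.219 = 0.6367
  (32 − 48.748)²/48.748 = 5.7540
  (87 − 77.033)²/77.033 = 1.2896
  (41 − 47.781)²/47.781 = 0.9623
  (49 − 32.252)²/32.252 = 8.6970
  (41 − 50.967)²/50.967 = 1.9491
χ² = 0.6367 + 5.7540 + 1.2896 + 0.9623 + 8.6970 + 1.9491 = 19.29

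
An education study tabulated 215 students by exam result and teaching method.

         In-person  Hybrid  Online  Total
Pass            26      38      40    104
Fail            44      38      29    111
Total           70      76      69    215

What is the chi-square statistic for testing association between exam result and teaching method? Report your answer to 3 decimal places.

6.161

Grand total N = 215.
Expected counts (row total × column total / N):
  Pass, In-person: 104×70/215 = 33.8605
  Pass, Hybrid: 104×76/215 = 36.7628
  Pass, Online: 104×69/215 = 33.3767
  Fail, In-person: 111×70/215 = 36.1395
  Fail, Hybrid: 111×76/215 = 39.2372
  Fail, Online: 111×69/215 = 35.6233
Contributions (O − E)²/E:
  (26 − 33.8605)²/33.8605 = 1.8248
  (38 − 36.7628)²/36.7628 = 0.0416
  (40 − 33.3767)²/33.3767 = 1.3143
  (44 − 36.1395)²/36.1395 = 1.7097
  (38 − 39.2372)²/39.2372 = 0.0390
  (29 − 35.6233)²/35.6233 = 1.2314
χ² = 1.8248 + 0.0416 + 1.3143 + 1.7097 + 0.0390 + 1.2314 = 6.161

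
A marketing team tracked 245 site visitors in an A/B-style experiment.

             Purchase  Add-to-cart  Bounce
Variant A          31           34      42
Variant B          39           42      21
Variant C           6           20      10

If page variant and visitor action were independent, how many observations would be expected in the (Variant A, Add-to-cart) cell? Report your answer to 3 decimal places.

Row total (Variant A) = 107; column total (Add-to-cart) = 96; grand total N = 245.
Expected count = (row total × column total) / N = 107 × 96 / 245 = 41.927.

41.927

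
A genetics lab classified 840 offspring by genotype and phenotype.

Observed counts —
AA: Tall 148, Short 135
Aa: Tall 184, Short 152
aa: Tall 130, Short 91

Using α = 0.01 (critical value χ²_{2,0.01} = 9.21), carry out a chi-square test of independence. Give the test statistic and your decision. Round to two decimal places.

Row totals: 283, 336, 221. Column totals: 462, 378. Grand total N = 840.
Expected counts (row total × column total / N):
  AA, Tall: 283×462/840 = 155.650
  AA, Short: 283×378/840 = 127.350
  Aa, Tall: 336×462/840 = 184.800
  Aa, Short: 336×378/840 = 151.200
  aa, Tall: 221×462/840 = 121.550
  aa, Short: 221×378/840 = 99.450
Contributions (O − E)²/E:
  (148 − 155.650)²/155.650 = 0.3760
  (135 − 127.350)²/127.350 = 0.4595
  (184 − 184.800)²/184.800 = 0.0035
  (152 − 151.200)²/151.200 = 0.0042
  (130 − 121.550)²/121.550 = 0.5874
  (91 − 99.450)²/99.450 = 0.7180
χ² = 0.3760 + 0.4595 + 0.0035 + 0.0042 + 0.5874 + 0.7180 = 2.15
df = (3−1)(2−1) = 2. Since 2.15 < 9.21, fail to reject the null hypothesis of independence at α = 0.01.

2.15; fail to reject H₀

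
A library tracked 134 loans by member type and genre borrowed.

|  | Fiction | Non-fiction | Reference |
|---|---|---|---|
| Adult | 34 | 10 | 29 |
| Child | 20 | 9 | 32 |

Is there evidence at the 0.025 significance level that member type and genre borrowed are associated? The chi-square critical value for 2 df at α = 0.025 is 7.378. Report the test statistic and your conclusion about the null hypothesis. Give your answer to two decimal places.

2.78; fail to reject H₀

Row totals: 73, 61. Column totals: 54, 19, 61. Grand total N = 134.
Expected counts (row total × column total / N):
  Adult, Fiction: 73×54/134 = 29.418
  Adult, Non-fiction: 73×19/134 = 10.351
  Adult, Reference: 73×61/134 = 33.231
  Child, Fiction: 61×54/134 = 24.582
  Child, Non-fiction: 61×19/134 = 8.649
  Child, Reference: 61×61/134 = 27.769
Contributions (O − E)²/E:
  (34 − 29.418)²/29.418 = 0.7137
  (10 − 10.351)²/10.351 = 0.0119
  (29 − 33.231)²/33.231 = 0.5387
  (20 − 24.582)²/24.582 = 0.8541
  (9 − 8.649)²/8.649 = 0.0142
  (32 − 27.769)²/27.769 = 0.6447
χ² = 0.7137 + 0.0119 + 0.5387 + 0.8541 + 0.0142 + 0.6447 = 2.78
df = (2−1)(3−1) = 2. Since 2.78 < 7.378, fail to reject the null hypothesis of independence at α = 0.025.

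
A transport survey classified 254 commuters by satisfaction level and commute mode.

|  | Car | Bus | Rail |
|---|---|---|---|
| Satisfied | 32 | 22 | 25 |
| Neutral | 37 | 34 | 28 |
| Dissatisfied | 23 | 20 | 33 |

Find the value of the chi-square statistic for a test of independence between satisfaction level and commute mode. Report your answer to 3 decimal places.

Row totals: 79, 99, 76. Column totals: 92, 76, 86. Grand total N = 254.
Expected counts (row total × column total / N):
  Satisfied, Car: 79×92/254 = 28.6142
  Satisfied, Bus: 79×76/254 = 23.6378
  Satisfied, Rail: 79×86/254 = 26.7480
  Neutral, Car: 99×92/254 = 35.8583
  Neutral, Bus: 99×76/254 = 29.6220
  Neutral, Rail: 99×86/254 = 33.5197
  Dissatisfied, Car: 76×92/254 = 27.5276
  Dissatisfied, Bus: 76×76/254 = 22.7402
  Dissatisfied, Rail: 76×86/254 = 25.7323
Contributions (O − E)²/E:
  (32 − 28.6142)²/28.6142 = 0.4006
  (22 − 23.6378)²/23.6378 = 0.1135
  (25 − 26.7480)²/26.7480 = 0.1142
  (37 − 35.8583)²/35.8583 = 0.0364
  (34 − 29.6220)²/29.6220 = 0.6470
  (28 − 33.5197)²/33.5197 = 0.9089
  (23 − 27.5276)²/27.5276 = 0.7447
  (20 − 22.7402)²/22.7402 = 0.3302
  (33 − 25.7323)²/25.7323 = 2.0527
χ² = 0.4006 + 0.1135 + 0.1142 + 0.0364 + 0.6470 + 0.9089 + 0.7447 + 0.3302 + 2.0527 = 5.348

5.348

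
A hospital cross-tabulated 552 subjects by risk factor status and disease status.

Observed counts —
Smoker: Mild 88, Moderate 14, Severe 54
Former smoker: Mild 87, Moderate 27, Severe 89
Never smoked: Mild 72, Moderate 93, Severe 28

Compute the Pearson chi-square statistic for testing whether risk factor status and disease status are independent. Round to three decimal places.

Row totals: 156, 203, 193. Column totals: 247, 134, 171. Grand total N = 552.
Expected counts (row total × column total / N):
  Smoker, Mild: 156×247/552 = 69.8043
  Smoker, Moderate: 156×134/552 = 37.8696
  Smoker, Severe: 156×171/552 = 48.3261
  Former smoker, Mild: 203×247/552 = 90.8351
  Former smoker, Moderate: 203×134/552 = 49.2790
  Former smoker, Severe: 203×171/552 = 62.8859
  Never smoked, Mild: 193×247/552 = 86.3605
  Never smoked, Moderate: 193×134/552 = 46.8514
  Never smoked, Severe: 193×171/552 = 59.7880
Contributions (O − E)²/E:
  (88 − 69.8043)²/69.8043 = 4.7430
  (14 − 37.8696)²/37.8696 = 15.0453
  (54 − 48.3261)²/48.3261 = 0.6662
  (87 − 90.8351)²/90.8351 = 0.1619
  (27 − 49.2790)²/49.2790 = 10.0723
  (89 − 62.8859)²/62.8859 = 10.8442
  (72 − 86.3605)²/86.3605 = 2.3879
  (93 − 46.8514)²/46.8514 = 45.4563
  (28 − 59.7880)²/59.7880 = 16.9010
χ² = 4.7430 + 15.0453 + 0.6662 + 0.1619 + 10.0723 + 10.8442 + 2.3879 + 45.4563 + 16.9010 = 106.278

106.278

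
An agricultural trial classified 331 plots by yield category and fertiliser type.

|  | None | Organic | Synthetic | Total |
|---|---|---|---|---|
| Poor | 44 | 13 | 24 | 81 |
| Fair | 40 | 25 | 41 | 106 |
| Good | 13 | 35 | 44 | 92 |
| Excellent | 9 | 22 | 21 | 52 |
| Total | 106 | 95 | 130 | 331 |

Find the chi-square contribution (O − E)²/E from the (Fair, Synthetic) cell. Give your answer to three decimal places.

Row total (Fair) = 106; column total (Synthetic) = 130; N = 331.
Expected count E = 106 × 130 / 331 = 41.6314.
Contribution = (O − E)²/E = (41 − 41.6314)² / 41.6314 = 0.010.

0.010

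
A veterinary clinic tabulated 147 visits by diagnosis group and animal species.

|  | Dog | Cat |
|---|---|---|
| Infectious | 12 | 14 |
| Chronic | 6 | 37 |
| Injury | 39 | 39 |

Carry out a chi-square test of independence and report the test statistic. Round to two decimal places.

Row totals: 26, 43, 78. Column totals: 57, 90. Grand total N = 147.
Expected counts (row total × column total / N):
  Infectious, Dog: 26×57/147 = 10.0816
  Infectious, Cat: 26×90/147 = 15.9184
  Chronic, Dog: 43×57/147 = 16.6735
  Chronic, Cat: 43×90/147 = 26.3265
  Injury, Dog: 78×57/147 = 30.2449
  Injury, Cat: 78×90/147 = 47.7551
Contributions (O − E)²/E:
  (12 − 10.0816)²/10.0816 = 0.3650
  (14 − 15.9184)²/15.9184 = 0.2312
  (6 − 16.6735)²/16.6735 = 6.8326
  (37 − 26.3265)²/26.3265 = 4.3273
  (39 − 30.2449)²/30.2449 = 2.5344
  (39 − 47.7551)²/47.7551 = 1.6051
χ² = 0.3650 + 0.2312 + 6.8326 + 4.3273 + 2.5344 + 1.6051 = 15.90

15.90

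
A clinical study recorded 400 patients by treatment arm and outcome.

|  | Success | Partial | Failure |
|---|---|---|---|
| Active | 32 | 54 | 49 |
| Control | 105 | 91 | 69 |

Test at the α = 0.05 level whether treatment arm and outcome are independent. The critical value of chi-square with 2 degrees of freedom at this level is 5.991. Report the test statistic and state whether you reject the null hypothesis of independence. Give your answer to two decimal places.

10.60; reject H₀

Row totals: 135, 265. Column totals: 137, 145, 118. Grand total N = 400.
Expected counts (row total × column total / N):
  Active, Success: 135×137/400 = 46.237
  Active, Partial: 135×145/400 = 48.938
  Active, Failure: 135×118/400 = 39.825
  Control, Success: 265×137/400 = 90.763
  Control, Partial: 265×145/400 = 96.062
  Control, Failure: 265×118/400 = 78.175
Contributions (O − E)²/E:
  (32 − 46.237)²/46.237 = 4.3838
  (54 − 48.938)²/48.938 = 0.5236
  (49 − 39.825)²/39.825 = 2.1138
  (105 − 90.763)²/90.763 = 2.2332
  (91 − 96.062)²/96.062 = 0.2667
  (69 − 78.175)²/78.175 = 1.0768
χ² = 4.3838 + 0.5236 + 2.1138 + 2.2332 + 0.2667 + 1.0768 = 10.60
df = (2−1)(3−1) = 2. Since 10.60 > 5.991, reject the null hypothesis of independence at α = 0.05.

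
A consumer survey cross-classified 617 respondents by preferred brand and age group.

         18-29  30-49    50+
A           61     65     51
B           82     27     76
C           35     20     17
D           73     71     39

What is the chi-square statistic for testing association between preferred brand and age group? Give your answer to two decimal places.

39.17

Row totals: 177, 185, 72, 183. Column totals: 251, 183, 183. Grand total N = 617.
Expected counts (row total × column total / N):
  A, 18-29: 177×251/617 = 72.005
  A, 30-49: 177×183/617 = 52.498
  A, 50+: 177×183/617 = 52.498
  B, 18-29: 185×251/617 = 75.259
  B, 30-49: 185×183/617 = 54.870
  B, 50+: 185×183/617 = 54.870
  C, 18-29: 72×251/617 = 29.290
  C, 30-49: 72×183/617 = 21.355
  C, 50+: 72×183/617 = 21.355
  D, 18-29: 183×251/617 = 74.446
  D, 30-49: 183×183/617 = 54.277
  D, 50+: 183×183/617 = 54.277
Contributions (O − E)²/E:
  (61 − 72.005)²/72.005 = 1.6820
  (65 − 52.498)²/52.498 = 2.9773
  (51 − 52.498)²/52.498 = 0.0427
  (82 − 75.259)²/75.259 = 0.6038
  (27 − 54.870)²/54.870 = 14.1559
  (76 − 54.870)²/54.870 = 8.1370
  (35 − 29.290)²/29.290 = 1.1131
  (20 − 21.355)²/21.355 = 0.0860
  (17 − 21.355)²/21.355 = 0.8881
  (73 − 74.446)²/74.446 = 0.0281
  (71 − 54.277)²/54.277 = 5.1524
  (39 − 54.277)²/54.277 = 4.2999
χ² = 1.6820 + 2.9773 + 0.0427 + 0.6038 + 14.1559 + 8.1370 + 1.1131 + 0.0860 + 0.8881 + 0.0281 + 5.1524 + 4.2999 = 39.17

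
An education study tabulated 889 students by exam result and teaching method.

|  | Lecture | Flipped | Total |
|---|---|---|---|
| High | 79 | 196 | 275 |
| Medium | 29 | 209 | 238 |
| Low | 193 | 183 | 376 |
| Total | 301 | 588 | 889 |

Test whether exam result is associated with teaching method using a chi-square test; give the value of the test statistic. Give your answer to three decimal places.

104.407

Grand total N = 889.
Expected counts (row total × column total / N):
  High, Lecture: 275×301/889 = 93.1102
  High, Flipped: 275×588/889 = 181.8898
  Medium, Lecture: 238×301/889 = 80.5827
  Medium, Flipped: 238×588/889 = 157.4173
  Low, Lecture: 376×301/889 = 127.3071
  Low, Flipped: 376×588/889 = 248.6929
Contributions (O − E)²/E:
  (79 − 93.1102)²/93.1102 = 2.1383
  (196 − 181.8898)²/181.8898 = 1.0946
  (29 − 80.5827)²/80.5827 = 33.0192
  (209 − 157.4173)²/157.4173 = 16.9027
  (193 − 127.3071)²/127.3071 = 33.8988
  (183 − 248.6929)²/248.6929 = 17.3530
χ² = 2.1383 + 1.0946 + 33.0192 + 16.9027 + 33.8988 + 17.3530 = 104.407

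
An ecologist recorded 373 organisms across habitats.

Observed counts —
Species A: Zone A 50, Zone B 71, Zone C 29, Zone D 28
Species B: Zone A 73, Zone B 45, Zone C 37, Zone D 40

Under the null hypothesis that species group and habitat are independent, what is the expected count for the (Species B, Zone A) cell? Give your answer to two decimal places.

64.30

Row total (Species B) = 195; column total (Zone A) = 123; grand total N = 373.
Expected count = (row total × column total) / N = 195 × 123 / 373 = 64.30.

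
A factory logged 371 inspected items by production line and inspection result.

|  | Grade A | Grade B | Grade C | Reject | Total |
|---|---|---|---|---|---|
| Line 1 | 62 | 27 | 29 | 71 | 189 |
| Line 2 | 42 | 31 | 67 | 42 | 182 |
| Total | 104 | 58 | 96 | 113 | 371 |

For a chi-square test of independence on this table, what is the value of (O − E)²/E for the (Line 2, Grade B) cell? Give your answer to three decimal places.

Row total (Line 2) = 182; column total (Grade B) = 58; N = 371.
Expected count E = 182 × 58 / 371 = 28.4528.
Contribution = (O − E)²/E = (31 − 28.4528)² / 28.4528 = 0.228.

0.228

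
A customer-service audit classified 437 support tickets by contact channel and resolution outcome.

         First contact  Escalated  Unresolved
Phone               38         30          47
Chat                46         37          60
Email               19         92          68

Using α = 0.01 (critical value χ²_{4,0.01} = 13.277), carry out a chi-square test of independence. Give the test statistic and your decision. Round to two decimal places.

Row totals: 115, 143, 179. Column totals: 103, 159, 175. Grand total N = 437.
Expected counts (row total × column total / N):
  Phone, First contact: 115×103/437 = 27.105
  Phone, Escalated: 115×159/437 = 41.842
  Phone, Unresolved: 115×175/437 = 46.053
  Chat, First contact: 143×103/437 = 33.705
  Chat, Escalated: 143×159/437 = 52.030
  Chat, Unresolved: 143×175/437 = 57.265
  Email, First contact: 179×103/437 = 42.190
  Email, Escalated: 179×159/437 = 65.128
  Email, Unresolved: 179×175/437 = 71.682
Contributions (O − E)²/E:
  (38 − 27.105)²/27.105 = 4.3793
  (30 − 41.842)²/41.842 = 3.3515
  (47 − 46.053)²/46.053 = 0.0195
  (46 − 33.705)²/33.705 = 4.4850
  (37 − 52.030)²/52.030 = 4.3417
  (60 − 57.265)²/57.265 = 0.1306
  (19 − 42.190)²/42.190 = 12.7465
  (92 − 65.128)²/65.128 = 11.0875
  (68 − 71.682)²/71.682 = 0.1891
χ² = 4.3793 + 3.3515 + 0.0195 + 4.4850 + 4.3417 + 0.1306 + 12.7465 + 11.0875 + 0.1891 = 40.73
df = (3−1)(3−1) = 4. Since 40.73 > 13.277, reject the null hypothesis of independence at α = 0.01.

40.73; reject H₀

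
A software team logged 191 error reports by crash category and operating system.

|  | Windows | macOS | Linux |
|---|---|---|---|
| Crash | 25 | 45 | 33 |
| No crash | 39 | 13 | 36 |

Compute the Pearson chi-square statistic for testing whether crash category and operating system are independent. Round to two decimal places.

Row totals: 103, 88. Column totals: 64, 58, 69. Grand total N = 191.
Expected counts (row total × column total / N):
  Crash, Windows: 103×64/191 = 34.513
  Crash, macOS: 103×58/191 = 31.277
  Crash, Linux: 103×69/191 = 37.209
  No crash, Windows: 88×64/191 = 29.487
  No crash, macOS: 88×58/191 = 26.723
  No crash, Linux: 88×69/191 = 31.791
Contributions (O − E)²/E:
  (25 − 34.513)²/34.513 = 2.6221
  (45 − 31.277)²/31.277 = 6.0211
  (33 − 37.209)²/37.209 = 0.4761
  (39 − 29.487)²/29.487 = 3.0691
  (13 − 26.723)²/26.723 = 7.0471
  (36 − 31.791)²/31.791 = 0.5573
χ² = 2.6221 + 6.0211 + 0.4761 + 3.0691 + 7.0471 + 0.5573 = 19.79

19.79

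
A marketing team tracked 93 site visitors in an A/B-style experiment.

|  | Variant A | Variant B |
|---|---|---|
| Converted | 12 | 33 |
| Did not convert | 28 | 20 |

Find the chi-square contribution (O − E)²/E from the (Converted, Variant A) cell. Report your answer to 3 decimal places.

Row total (Converted) = 45; column total (Variant A) = 40; N = 93.
Expected count E = 45 × 40 / 93 = 19.3548.
Contribution = (O − E)²/E = (12 − 19.3548)² / 19.3548 = 2.795.

2.795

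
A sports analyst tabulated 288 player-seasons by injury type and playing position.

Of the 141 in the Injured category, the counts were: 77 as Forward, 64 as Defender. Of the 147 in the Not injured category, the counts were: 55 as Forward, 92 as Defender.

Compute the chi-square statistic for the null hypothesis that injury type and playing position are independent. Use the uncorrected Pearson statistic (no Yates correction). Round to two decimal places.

Row totals: 141, 147. Column totals: 132, 156. Grand total N = 288.
Expected counts (row total × column total / N):
  Injured, Forward: 141×132/288 = 64.625
  Injured, Defender: 141×156/288 = 76.375
  Not injured, Forward: 147×132/288 = 67.375
  Not injured, Defender: 147×156/288 = 79.625
Contributions (O − E)²/E:
  (77 − 64.625)²/64.625 = 2.3697
  (64 − 76.375)²/76.375 = 2.0051
  (55 − 67.375)²/67.375 = 2.2730
  (92 − 79.625)²/79.625 = 1.9233
χ² = 2.3697 + 2.0051 + 2.2730 + 1.9233 = 8.57

8.57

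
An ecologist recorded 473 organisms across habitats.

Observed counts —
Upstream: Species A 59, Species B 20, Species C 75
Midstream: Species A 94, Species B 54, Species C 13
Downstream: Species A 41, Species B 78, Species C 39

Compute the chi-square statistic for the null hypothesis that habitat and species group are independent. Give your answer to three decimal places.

101.932

Row totals: 154, 161, 158. Column totals: 194, 152, 127. Grand total N = 473.
Expected counts (row total × column total / N):
  Upstream, Species A: 154×194/473 = 63.1628
  Upstream, Species B: 154×152/473 = 49.4884
  Upstream, Species C: 154×127/473 = 41.3488
  Midstream, Species A: 161×194/473 = 66.0338
  Midstream, Species B: 161×152/473 = 51.7378
  Midstream, Species C: 161×127/473 = 43.2283
  Downstream, Species A: 158×194/473 = 64.8034
  Downstream, Species B: 158×152/473 = 50.7738
  Downstream, Species C: 158×127/473 = 42.4228
Contributions (O − E)²/E:
  (59 − 63.1628)²/63.1628 = 0.2744
  (20 − 49.4884)²/49.4884 = 17.5711
  (75 − 41.3488)²/41.3488 = 27.3866
  (94 − 66.0338)²/66.0338 = 11.8441
  (54 − 51.7378)²/51.7378 = 0.0989
  (13 − 43.2283)²/43.2283 = 21.1378
  (41 − 64.8034)²/64.8034 = 8.7434
  (78 − 50.7738)²/50.7738 = 14.5994
  (39 − 42.4228)²/42.4228 = 0.2762
χ² = 0.2744 + 17.5711 + 27.3866 + 11.8441 + 0.0989 + 21.1378 + 8.7434 + 14.5994 + 0.2762 = 101.932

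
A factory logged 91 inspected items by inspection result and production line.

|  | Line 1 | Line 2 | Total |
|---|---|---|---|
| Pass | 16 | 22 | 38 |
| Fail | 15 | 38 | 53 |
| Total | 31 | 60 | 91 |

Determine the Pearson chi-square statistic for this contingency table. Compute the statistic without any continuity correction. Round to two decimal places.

1.88

Grand total N = 91.
Expected counts (row total × column total / N):
  Pass, Line 1: 38×31/91 = 12.945
  Pass, Line 2: 38×60/91 = 25.055
  Fail, Line 1: 53×31/91 = 18.055
  Fail, Line 2: 53×60/91 = 34.945
Contributions (O − E)²/E:
  (16 − 12.945)²/12.945 = 0.7210
  (22 − 25.055)²/25.055 = 0.3725
  (15 − 18.055)²/18.055 = 0.5169
  (38 − 34.945)²/34.945 = 0.2671
χ² = 0.7210 + 0.3725 + 0.5169 + 0.2671 = 1.88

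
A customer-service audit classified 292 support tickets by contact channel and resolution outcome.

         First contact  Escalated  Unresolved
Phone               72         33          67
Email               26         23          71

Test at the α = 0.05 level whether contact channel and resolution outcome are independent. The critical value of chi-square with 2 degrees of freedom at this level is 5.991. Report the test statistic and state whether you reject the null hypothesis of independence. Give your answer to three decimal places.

14.699; reject H₀

Row totals: 172, 120. Column totals: 98, 56, 138. Grand total N = 292.
Expected counts (row total × column total / N):
  Phone, First contact: 172×98/292 = 57.7260
  Phone, Escalated: 172×56/292 = 32.9863
  Phone, Unresolved: 172×138/292 = 81.2877
  Email, First contact: 120×98/292 = 40.2740
  Email, Escalated: 120×56/292 = 23.0137
  Email, Unresolved: 120×138/292 = 56.7123
Contributions (O − E)²/E:
  (72 − 57.7260)²/57.7260 = 3.5296
  (33 − 32.9863)²/32.9863 = 0.0000
  (67 − 81.2877)²/81.2877 = 2.5113
  (26 − 40.2740)²/40.2740 = 5.0590
  (23 − 23.0137)²/23.0137 = 0.0000
  (71 − 56.7123)²/56.7123 = 3.5995
χ² = 3.5296 + 0.0000 + 2.5113 + 5.0590 + 0.0000 + 3.5995 = 14.699
df = (2−1)(3−1) = 2. Since 14.699 > 5.991, reject the null hypothesis of independence at α = 0.05.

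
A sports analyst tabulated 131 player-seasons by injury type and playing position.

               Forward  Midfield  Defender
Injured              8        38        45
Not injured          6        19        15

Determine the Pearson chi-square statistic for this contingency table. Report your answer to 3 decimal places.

2.079

Row totals: 91, 40. Column totals: 14, 57, 60. Grand total N = 131.
Expected counts (row total × column total / N):
  Injured, Forward: 91×14/131 = 9.7252
  Injured, Midfield: 91×57/131 = 39.5954
  Injured, Defender: 91×60/131 = 41.6794
  Not injured, Forward: 40×14/131 = 4.2748
  Not injured, Midfield: 40×57/131 = 17.4046
  Not injured, Defender: 40×60/131 = 18.3206
Contributions (O − E)²/E:
  (8 − 9.7252)²/9.7252 = 0.3060
  (38 − 39.5954)²/39.5954 = 0.0643
  (45 − 41.6794)²/41.6794 = 0.2646
  (6 − 4.2748)²/4.2748 = 0.6962
  (19 − 17.4046)²/17.4046 = 0.1462
  (15 − 18.3206)²/18.3206 = 0.6019
χ² = 0.3060 + 0.0643 + 0.2646 + 0.6962 + 0.1462 + 0.6019 = 2.079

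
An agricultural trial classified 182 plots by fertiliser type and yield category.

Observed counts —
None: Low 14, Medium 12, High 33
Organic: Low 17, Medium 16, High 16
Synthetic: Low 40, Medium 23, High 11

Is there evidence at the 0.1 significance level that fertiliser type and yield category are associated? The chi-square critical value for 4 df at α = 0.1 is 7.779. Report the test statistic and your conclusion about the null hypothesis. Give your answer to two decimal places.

Row totals: 59, 49, 74. Column totals: 71, 51, 60. Grand total N = 182.
Expected counts (row total × column total / N):
  None, Low: 59×71/182 = 23.0165
  None, Medium: 59×51/182 = 16.5330
  None, High: 59×60/182 = 19.4505
  Organic, Low: 49×71/182 = 19.1154
  Organic, Medium: 49×51/182 = 13.7308
  Organic, High: 49×60/182 = 16.1538
  Synthetic, Low: 74×71/182 = 28.8681
  Synthetic, Medium: 74×51/182 = 20.7363
  Synthetic, High: 74×60/182 = 24.3956
Contributions (O − E)²/E:
  (14 − 23.0165)²/23.0165 = 3.5321
  (12 − 16.5330)²/16.5330 = 1.2429
  (33 − 19.4505)²/19.4505 = 9.4388
  (17 − 19.1154)²/19.1154 = 0.2341
  (16 − 13.7308)²/13.7308 = 0.3750
  (16 − 16.1538)²/16.1538 = 0.0015
  (40 − 28.8681)²/28.8681 = 4.2926
  (23 − 20.7363)²/20.7363 = 0.2471
  (11 − 24.3956)²/24.3956 = 7.3555
χ² = 3.5321 + 1.2429 + 9.4388 + 0.2341 + 0.3750 + 0.0015 + 4.2926 + 0.2471 + 7.3555 = 26.72
df = (3−1)(3−1) = 4. Since 26.72 > 7.779, reject the null hypothesis of independence at α = 0.1.

26.72; reject H₀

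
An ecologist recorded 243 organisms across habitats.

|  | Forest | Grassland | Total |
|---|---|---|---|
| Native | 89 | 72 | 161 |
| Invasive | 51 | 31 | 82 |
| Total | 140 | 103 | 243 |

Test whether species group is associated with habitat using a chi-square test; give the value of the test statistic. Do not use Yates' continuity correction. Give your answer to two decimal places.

Grand total N = 243.
Expected counts (row total × column total / N):
  Native, Forest: 161×140/243 = 92.757
  Native, Grassland: 161×103/243 = 68.243
  Invasive, Forest: 82×140/243 = 47.243
  Invasive, Grassland: 82×103/243 = 34.757
Contributions (O − E)²/E:
  (89 − 92.757)²/92.757 = 0.1522
  (72 − 68.243)²/68.243 = 0.2068
  (51 − 47.243)²/47.243 = 0.2988
  (31 − 34.757)²/34.757 = 0.4061
χ² = 0.1522 + 0.2068 + 0.2988 + 0.4061 = 1.06

1.06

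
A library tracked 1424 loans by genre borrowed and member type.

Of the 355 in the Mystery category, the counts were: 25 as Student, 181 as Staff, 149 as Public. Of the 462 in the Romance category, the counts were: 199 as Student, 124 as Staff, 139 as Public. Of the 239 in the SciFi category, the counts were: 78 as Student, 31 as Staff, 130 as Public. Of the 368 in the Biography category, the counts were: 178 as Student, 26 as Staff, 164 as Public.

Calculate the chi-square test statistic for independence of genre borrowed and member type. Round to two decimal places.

Row totals: 355, 462, 239, 368. Column totals: 480, 362, 582. Grand total N = 1424.
Expected counts (row total × column total / N):
  Mystery, Student: 355×480/1424 = 119.6629
  Mystery, Staff: 355×362/1424 = 90.2458
  Mystery, Public: 355×582/1424 = 145.0913
  Romance, Student: 462×480/1424 = 155.7303
  Romance, Staff: 462×362/1424 = 117.4466
  Romance, Public: 462×582/1424 = 188.8230
  SciFi, Student: 239×480/1424 = 80.5618
  SciFi, Staff: 239×362/1424 = 60.7570
  SciFi, Public: 239×582/1424 = 97.6812
  Biography, Student: 368×480/1424 = 124.0449
  Biography, Staff: 368×362/1424 = 93.5506
  Biography, Public: 368×582/1424 = 150.4045
Contributions (O − E)²/E:
  (25 − 119.6629)²/119.6629 = 74.8859
  (181 − 90.2458)²/90.2458 = 91.2655
  (149 − 145.0913)²/145.0913 = 0.1053
  (199 − 155.7303)²/155.7303 = 12.0225
  (124 − 117.4466)²/117.4466 = 0.3657
  (139 − 188.8230)²/188.8230 = 13.1463
  (78 − 80.5618)²/80.5618 = 0.0815
  (31 − 60.7570)²/60.7570 = 14.5741
  (130 − 97.6812)²/97.6812 = 10.6930
  (178 − 124.0449)²/124.0449 = 23.4685
  (26 − 93.5506)²/93.5506 = 48.7766
  (164 − 150.4045)²/150.4045 = 1.2289
χ² = 74.8859 + 91.2655 + 0.1053 + 12.0225 + 0.3657 + 13.1463 + 0.0815 + 14.5741 + 10.6930 + 23.4685 + 48.7766 + 1.2289 = 290.61

290.61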